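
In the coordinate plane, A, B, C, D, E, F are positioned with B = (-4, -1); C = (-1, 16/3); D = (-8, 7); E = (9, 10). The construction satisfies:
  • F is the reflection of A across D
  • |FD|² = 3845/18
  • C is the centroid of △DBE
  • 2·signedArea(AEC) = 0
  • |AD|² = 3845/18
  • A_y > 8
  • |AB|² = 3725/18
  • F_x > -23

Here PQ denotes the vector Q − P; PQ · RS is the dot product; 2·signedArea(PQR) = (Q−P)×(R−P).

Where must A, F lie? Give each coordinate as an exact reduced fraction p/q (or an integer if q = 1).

1. A_x = 13/2  [line 14/3·x + -10·y + 58 = 0 ∩ |AB|² = 3725/18]
2. A_y = 53/6  [line 14/3·x + -10·y + 58 = 0 ∩ |AB|² = 3725/18]
   → A = (13/2, 53/6)
3. F_x = -45/2  [F is the reflection of A across D]
4. F_y = 31/6  [F is the reflection of A across D]
   → F = (-45/2, 31/6)

A = (13/2, 53/6)
F = (-45/2, 31/6)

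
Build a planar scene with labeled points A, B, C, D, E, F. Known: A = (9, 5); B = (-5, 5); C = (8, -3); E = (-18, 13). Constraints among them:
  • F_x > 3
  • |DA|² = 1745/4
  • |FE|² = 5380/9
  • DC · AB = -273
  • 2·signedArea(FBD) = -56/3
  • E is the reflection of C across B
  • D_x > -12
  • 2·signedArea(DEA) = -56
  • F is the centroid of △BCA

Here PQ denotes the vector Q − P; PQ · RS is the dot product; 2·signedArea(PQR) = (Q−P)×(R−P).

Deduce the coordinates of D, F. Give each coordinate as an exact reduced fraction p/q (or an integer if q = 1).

1. D_x = -23/2  [2·signedArea(DEA) = -56 ∩ DC · AB = -273]
2. D_y = 9  [2·signedArea(DEA) = -56 ∩ DC · AB = -273]
   → D = (-23/2, 9)
3. F_x = 4  [F is the centroid of △BCA]
4. F_y = 7/3  [F is the centroid of △BCA]
   → F = (4, 7/3)

D = (-23/2, 9)
F = (4, 7/3)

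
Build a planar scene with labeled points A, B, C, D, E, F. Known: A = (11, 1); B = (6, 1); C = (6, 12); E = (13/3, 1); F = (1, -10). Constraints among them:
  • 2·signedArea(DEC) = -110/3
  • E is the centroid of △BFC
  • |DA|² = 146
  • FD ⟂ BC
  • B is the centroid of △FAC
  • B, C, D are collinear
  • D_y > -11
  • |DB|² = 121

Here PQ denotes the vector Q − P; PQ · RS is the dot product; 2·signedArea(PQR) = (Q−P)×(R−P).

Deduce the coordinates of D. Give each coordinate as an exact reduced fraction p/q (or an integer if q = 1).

D = (6, -10)

1. D_x = 6  [B, C, D are collinear ∩ FD ⟂ BC]
2. D_y = -10  [B, C, D are collinear ∩ FD ⟂ BC]
   → D = (6, -10)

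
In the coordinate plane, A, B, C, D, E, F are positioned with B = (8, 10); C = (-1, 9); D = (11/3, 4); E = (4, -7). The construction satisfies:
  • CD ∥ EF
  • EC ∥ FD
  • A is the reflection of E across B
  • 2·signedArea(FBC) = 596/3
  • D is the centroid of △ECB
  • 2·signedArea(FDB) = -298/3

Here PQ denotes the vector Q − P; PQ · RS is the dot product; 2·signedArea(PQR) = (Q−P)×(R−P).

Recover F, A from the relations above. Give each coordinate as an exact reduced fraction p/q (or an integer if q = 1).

1. F_x = 26/3  [EC ∥ FD ∩ CD ∥ EF]
2. F_y = -12  [EC ∥ FD ∩ CD ∥ EF]
   → F = (26/3, -12)
3. A_x = 12  [A is the reflection of E across B]
4. A_y = 27  [A is the reflection of E across B]
   → A = (12, 27)

A = (12, 27)
F = (26/3, -12)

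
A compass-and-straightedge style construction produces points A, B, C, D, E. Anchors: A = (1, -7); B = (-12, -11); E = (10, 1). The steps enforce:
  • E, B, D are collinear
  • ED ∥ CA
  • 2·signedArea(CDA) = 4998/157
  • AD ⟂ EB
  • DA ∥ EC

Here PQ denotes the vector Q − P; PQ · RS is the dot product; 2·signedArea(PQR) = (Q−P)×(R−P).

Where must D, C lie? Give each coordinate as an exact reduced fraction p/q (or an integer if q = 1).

1. D_x = -47/157  [E, B, D are collinear ∩ AD ⟂ EB]
2. D_y = -725/157  [E, B, D are collinear ∩ AD ⟂ EB]
   → D = (-47/157, -725/157)
3. C_x = 1774/157  [ED ∥ CA ∩ DA ∥ EC]
4. C_y = -217/157  [ED ∥ CA ∩ DA ∥ EC]
   → C = (1774/157, -217/157)

C = (1774/157, -217/157)
D = (-47/157, -725/157)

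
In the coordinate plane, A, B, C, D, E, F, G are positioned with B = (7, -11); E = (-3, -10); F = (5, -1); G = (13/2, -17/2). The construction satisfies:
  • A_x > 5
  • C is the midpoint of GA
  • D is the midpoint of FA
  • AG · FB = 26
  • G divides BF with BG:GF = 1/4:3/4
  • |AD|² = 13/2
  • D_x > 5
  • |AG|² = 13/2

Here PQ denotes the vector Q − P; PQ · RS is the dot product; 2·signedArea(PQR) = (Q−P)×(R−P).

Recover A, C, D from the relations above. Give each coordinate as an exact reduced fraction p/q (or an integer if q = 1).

A = (6, -6)
C = (25/4, -29/4)
D = (11/2, -7/2)

1. A_x = 6  [line -2·x + 10·y + 72 = 0 ∩ |AG|² = 13/2]
2. A_y = -6  [line -2·x + 10·y + 72 = 0 ∩ |AG|² = 13/2]
   → A = (6, -6)
3. C_x = 25/4  [C is the midpoint of GA]
4. C_y = -29/4  [C is the midpoint of GA]
   → C = (25/4, -29/4)
5. D_x = 11/2  [D is the midpoint of FA]
6. D_y = -7/2  [D is the midpoint of FA]
   → D = (11/2, -7/2)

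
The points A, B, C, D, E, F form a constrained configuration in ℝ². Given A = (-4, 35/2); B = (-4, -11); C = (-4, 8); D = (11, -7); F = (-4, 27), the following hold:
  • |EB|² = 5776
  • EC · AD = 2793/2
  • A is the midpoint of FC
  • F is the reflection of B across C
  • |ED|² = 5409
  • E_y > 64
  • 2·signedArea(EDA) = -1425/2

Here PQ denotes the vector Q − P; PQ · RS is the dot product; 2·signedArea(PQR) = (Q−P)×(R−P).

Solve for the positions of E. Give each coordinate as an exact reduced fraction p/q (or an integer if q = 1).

1. E_x = -4  [2·signedArea(EDA) = -1425/2 ∩ EC · AD = 2793/2]
2. E_y = 65  [2·signedArea(EDA) = -1425/2 ∩ EC · AD = 2793/2]
   → E = (-4, 65)

E = (-4, 65)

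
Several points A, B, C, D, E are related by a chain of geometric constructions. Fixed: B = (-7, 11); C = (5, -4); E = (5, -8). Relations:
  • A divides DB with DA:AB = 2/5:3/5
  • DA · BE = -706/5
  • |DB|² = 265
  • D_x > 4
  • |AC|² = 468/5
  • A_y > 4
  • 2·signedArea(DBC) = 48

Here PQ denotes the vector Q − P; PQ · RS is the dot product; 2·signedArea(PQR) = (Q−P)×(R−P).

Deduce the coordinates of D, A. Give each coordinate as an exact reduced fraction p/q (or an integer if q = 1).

1. D_x = 5  [line 15·x + 12·y + -75 = 0 ∩ |DB|² = 265]
2. D_y = 0  [line 15·x + 12·y + -75 = 0 ∩ |DB|² = 265]
   → D = (5, 0)
3. A_x = 1/5  [A divides DB with DA:AB = 2/5:3/5]
4. A_y = 22/5  [A divides DB with DA:AB = 2/5:3/5]
   → A = (1/5, 22/5)

A = (1/5, 22/5)
D = (5, 0)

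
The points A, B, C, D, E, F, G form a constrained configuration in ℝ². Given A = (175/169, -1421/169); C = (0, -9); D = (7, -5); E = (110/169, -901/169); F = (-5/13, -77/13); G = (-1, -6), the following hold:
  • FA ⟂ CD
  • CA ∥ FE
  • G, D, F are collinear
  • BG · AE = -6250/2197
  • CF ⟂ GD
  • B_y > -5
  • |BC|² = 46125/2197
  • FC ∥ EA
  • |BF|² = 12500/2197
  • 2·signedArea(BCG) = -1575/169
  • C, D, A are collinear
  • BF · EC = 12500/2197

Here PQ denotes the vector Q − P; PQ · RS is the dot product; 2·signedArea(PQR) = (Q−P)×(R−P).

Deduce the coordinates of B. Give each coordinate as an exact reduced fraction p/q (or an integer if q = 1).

B = (285/169, -801/169)

1. B_x = 285/169  [2·signedArea(BCG) = -1575/169 ∩ BG · AE = -6250/2197]
2. B_y = -801/169  [2·signedArea(BCG) = -1575/169 ∩ BG · AE = -6250/2197]
   → B = (285/169, -801/169)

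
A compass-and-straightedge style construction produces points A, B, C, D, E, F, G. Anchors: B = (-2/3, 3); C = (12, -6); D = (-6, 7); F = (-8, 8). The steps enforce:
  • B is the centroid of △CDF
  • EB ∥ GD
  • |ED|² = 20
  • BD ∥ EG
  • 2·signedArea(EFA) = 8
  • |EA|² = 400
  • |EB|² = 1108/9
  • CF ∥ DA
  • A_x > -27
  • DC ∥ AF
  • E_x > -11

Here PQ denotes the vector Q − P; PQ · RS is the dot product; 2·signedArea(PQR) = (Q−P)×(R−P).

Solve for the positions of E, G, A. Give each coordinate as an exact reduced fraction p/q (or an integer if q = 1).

A = (-26, 21)
E = (-10, 9)
G = (-46/3, 13)

1. A_x = -26  [DC ∥ AF ∩ CF ∥ DA]
2. A_y = 21  [DC ∥ AF ∩ CF ∥ DA]
   → A = (-26, 21)
3. E_x = -10  [line -13·x + -18·y + 32 = 0 ∩ |EA|² = 400]
4. E_y = 9  [line -13·x + -18·y + 32 = 0 ∩ |EA|² = 400]
   → E = (-10, 9)
5. G_x = -46/3  [EB ∥ GD ∩ BD ∥ EG]
6. G_y = 13  [EB ∥ GD ∩ BD ∥ EG]
   → G = (-46/3, 13)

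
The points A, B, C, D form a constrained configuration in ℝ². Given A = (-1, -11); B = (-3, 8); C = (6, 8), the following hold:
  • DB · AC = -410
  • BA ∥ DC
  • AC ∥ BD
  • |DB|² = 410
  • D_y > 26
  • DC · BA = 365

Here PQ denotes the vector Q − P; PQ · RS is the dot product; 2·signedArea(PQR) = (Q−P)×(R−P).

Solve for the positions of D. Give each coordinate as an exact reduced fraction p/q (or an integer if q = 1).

D = (4, 27)

1. D_x = 4  [BA ∥ DC ∩ AC ∥ BD]
2. D_y = 27  [BA ∥ DC ∩ AC ∥ BD]
   → D = (4, 27)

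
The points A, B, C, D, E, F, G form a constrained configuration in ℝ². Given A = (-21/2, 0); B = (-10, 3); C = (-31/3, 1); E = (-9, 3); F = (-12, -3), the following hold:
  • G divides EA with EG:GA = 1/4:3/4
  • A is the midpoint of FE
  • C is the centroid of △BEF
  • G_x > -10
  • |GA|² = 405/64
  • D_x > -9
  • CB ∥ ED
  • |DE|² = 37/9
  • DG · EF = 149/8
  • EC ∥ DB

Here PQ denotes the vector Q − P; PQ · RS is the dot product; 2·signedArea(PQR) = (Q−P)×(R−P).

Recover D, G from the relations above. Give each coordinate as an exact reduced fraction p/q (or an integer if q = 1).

1. D_x = -26/3  [EC ∥ DB ∩ CB ∥ ED]
2. D_y = 5  [EC ∥ DB ∩ CB ∥ ED]
   → D = (-26/3, 5)
3. G_x = -75/8  [G divides EA with EG:GA = 1/4:3/4]
4. G_y = 9/4  [G divides EA with EG:GA = 1/4:3/4]
   → G = (-75/8, 9/4)

D = (-26/3, 5)
G = (-75/8, 9/4)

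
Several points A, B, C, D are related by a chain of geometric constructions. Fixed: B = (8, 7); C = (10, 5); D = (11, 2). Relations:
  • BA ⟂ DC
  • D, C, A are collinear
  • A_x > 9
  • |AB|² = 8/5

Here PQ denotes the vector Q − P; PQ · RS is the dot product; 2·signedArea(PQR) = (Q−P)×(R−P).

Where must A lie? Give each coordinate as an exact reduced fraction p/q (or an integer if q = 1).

A = (46/5, 37/5)

1. A_x = 46/5  [D, C, A are collinear ∩ BA ⟂ DC]
2. A_y = 37/5  [D, C, A are collinear ∩ BA ⟂ DC]
   → A = (46/5, 37/5)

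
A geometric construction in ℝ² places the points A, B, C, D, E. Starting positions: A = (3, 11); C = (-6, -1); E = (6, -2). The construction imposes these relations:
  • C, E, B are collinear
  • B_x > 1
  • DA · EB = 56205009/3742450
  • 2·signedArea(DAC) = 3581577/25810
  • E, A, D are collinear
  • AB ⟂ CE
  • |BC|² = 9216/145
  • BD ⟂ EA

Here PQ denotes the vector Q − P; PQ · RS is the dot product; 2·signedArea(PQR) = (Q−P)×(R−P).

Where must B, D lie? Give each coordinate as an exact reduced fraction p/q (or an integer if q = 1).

B = (282/145, -241/145)
D = (147657/25810, -20407/25810)

1. B_x = 282/145  [C, E, B are collinear ∩ AB ⟂ CE]
2. B_y = -241/145  [C, E, B are collinear ∩ AB ⟂ CE]
   → B = (282/145, -241/145)
3. D_x = 147657/25810  [E, A, D are collinear ∩ BD ⟂ EA]
4. D_y = -20407/25810  [E, A, D are collinear ∩ BD ⟂ EA]
   → D = (147657/25810, -20407/25810)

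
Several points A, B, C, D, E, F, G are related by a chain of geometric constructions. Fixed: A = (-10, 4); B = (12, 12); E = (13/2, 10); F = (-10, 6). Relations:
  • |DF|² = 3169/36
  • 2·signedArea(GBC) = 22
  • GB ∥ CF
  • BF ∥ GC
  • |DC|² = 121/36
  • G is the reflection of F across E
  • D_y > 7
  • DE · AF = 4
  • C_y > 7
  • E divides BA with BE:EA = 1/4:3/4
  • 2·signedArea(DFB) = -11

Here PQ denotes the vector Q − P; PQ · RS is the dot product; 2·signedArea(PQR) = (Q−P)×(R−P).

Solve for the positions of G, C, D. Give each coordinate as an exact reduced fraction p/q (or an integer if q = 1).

C = (1, 8)
D = (-5/6, 8)
G = (23, 14)

1. G_x = 23  [G is the reflection of F across E]
2. G_y = 14  [G is the reflection of F across E]
   → G = (23, 14)
3. C_x = 1  [GB ∥ CF ∩ BF ∥ GC]
4. C_y = 8  [GB ∥ CF ∩ BF ∥ GC]
   → C = (1, 8)
5. D_x = -5/6  [2·signedArea(DFB) = -11 ∩ DE · AF = 4]
6. D_y = 8  [2·signedArea(DFB) = -11 ∩ DE · AF = 4]
   → D = (-5/6, 8)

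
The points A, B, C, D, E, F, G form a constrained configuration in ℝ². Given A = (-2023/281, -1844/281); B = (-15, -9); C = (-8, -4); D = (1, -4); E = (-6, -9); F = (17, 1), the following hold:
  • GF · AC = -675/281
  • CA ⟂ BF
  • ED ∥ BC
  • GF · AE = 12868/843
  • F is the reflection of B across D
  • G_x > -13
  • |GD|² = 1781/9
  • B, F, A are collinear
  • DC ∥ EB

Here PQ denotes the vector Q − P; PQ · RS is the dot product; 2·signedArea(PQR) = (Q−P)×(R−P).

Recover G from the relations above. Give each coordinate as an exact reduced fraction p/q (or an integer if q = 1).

G = (-38/3, -22/3)

1. G_x = -38/3  [GF · AE = 12868/843 ∩ GF · AC = -675/281]
2. G_y = -22/3  [GF · AE = 12868/843 ∩ GF · AC = -675/281]
   → G = (-38/3, -22/3)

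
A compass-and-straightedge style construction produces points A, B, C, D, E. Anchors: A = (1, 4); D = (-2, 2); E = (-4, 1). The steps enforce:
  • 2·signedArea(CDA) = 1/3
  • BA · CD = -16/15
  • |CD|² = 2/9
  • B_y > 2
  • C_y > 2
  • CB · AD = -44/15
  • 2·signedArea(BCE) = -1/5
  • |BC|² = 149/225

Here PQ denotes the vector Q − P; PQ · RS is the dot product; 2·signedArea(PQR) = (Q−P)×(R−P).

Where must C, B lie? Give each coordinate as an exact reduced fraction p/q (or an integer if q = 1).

B = (-1, 14/5)
C = (-5/3, 7/3)

1. C_x = -5/3  [line -2·x + 3·y + -31/3 = 0 ∩ |CD|² = 2/9]
2. C_y = 7/3  [line -2·x + 3·y + -31/3 = 0 ∩ |CD|² = 2/9]
   → C = (-5/3, 7/3)
3. B_x = -1  [2·signedArea(BCE) = -1/5 ∩ CB · AD = -44/15]
4. B_y = 14/5  [2·signedArea(BCE) = -1/5 ∩ CB · AD = -44/15]
   → B = (-1, 14/5)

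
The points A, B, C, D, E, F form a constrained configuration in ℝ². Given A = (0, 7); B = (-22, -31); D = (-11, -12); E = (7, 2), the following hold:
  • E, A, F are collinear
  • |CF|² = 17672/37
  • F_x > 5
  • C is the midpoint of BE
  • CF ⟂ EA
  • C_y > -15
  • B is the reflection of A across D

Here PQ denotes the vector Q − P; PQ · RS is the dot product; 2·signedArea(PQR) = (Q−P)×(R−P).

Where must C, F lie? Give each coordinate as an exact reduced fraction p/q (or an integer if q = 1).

C = (-15/2, -29/2)
F = (385/74, 243/74)

1. C_x = -15/2  [C is the midpoint of BE]
2. C_y = -29/2  [C is the midpoint of BE]
   → C = (-15/2, -29/2)
3. F_x = 385/74  [E, A, F are collinear ∩ CF ⟂ EA]
4. F_y = 243/74  [E, A, F are collinear ∩ CF ⟂ EA]
   → F = (385/74, 243/74)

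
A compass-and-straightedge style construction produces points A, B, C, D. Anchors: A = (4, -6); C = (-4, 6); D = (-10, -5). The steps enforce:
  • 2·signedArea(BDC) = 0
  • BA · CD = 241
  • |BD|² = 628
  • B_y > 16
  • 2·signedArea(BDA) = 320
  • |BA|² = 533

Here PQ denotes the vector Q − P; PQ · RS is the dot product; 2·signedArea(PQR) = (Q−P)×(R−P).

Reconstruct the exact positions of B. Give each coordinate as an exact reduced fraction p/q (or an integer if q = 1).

B = (2, 17)

1. B_x = 2  [2·signedArea(BDC) = 0 ∩ 2·signedArea(BDA) = 320]
2. B_y = 17  [2·signedArea(BDC) = 0 ∩ 2·signedArea(BDA) = 320]
   → B = (2, 17)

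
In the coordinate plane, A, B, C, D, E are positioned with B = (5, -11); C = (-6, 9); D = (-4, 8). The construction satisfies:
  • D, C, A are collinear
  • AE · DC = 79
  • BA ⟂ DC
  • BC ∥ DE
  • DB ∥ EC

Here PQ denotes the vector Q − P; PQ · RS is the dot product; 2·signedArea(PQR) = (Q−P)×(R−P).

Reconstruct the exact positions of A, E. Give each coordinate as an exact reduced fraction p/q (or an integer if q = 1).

1. A_x = 54/5  [D, C, A are collinear ∩ BA ⟂ DC]
2. A_y = 3/5  [D, C, A are collinear ∩ BA ⟂ DC]
   → A = (54/5, 3/5)
3. E_x = -15  [DB ∥ EC ∩ BC ∥ DE]
4. E_y = 28  [DB ∥ EC ∩ BC ∥ DE]
   → E = (-15, 28)

A = (54/5, 3/5)
E = (-15, 28)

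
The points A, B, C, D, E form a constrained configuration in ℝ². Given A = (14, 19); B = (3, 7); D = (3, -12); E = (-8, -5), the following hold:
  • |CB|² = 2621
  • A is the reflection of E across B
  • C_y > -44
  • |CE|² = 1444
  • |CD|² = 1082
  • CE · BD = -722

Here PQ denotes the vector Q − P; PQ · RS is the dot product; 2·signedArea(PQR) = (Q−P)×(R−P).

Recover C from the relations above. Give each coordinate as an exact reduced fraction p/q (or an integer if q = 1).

1. C_y = -43  [CE · BD = -722]
2. C_x = -8  [|CE|² = 1444]
   → C = (-8, -43)

C = (-8, -43)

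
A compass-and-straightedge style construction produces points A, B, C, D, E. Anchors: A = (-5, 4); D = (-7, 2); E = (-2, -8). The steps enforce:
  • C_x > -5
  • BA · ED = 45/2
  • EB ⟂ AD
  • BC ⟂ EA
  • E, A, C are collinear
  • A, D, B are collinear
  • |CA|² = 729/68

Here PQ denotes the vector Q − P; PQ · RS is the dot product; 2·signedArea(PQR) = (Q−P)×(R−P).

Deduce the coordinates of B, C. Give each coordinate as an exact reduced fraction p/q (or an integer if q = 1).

1. B_x = -19/2  [A, D, B are collinear ∩ EB ⟂ AD]
2. B_y = -1/2  [A, D, B are collinear ∩ EB ⟂ AD]
   → B = (-19/2, -1/2)
3. C_x = -143/34  [E, A, C are collinear ∩ BC ⟂ EA]
4. C_y = 14/17  [E, A, C are collinear ∩ BC ⟂ EA]
   → C = (-143/34, 14/17)

B = (-19/2, -1/2)
C = (-143/34, 14/17)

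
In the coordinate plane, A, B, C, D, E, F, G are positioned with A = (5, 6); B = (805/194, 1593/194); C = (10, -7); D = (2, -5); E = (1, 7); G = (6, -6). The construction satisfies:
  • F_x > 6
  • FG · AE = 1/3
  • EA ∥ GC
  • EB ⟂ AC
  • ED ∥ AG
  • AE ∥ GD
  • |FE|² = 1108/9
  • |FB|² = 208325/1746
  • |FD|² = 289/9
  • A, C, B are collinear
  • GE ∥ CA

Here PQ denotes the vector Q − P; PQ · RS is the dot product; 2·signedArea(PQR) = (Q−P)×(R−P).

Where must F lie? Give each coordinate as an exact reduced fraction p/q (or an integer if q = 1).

1. F_x = 7  [line 4·x + -1·y + -91/3 = 0 ∩ |FD|² = 289/9]
2. F_y = -7/3  [line 4·x + -1·y + -91/3 = 0 ∩ |FD|² = 289/9]
   → F = (7, -7/3)

F = (7, -7/3)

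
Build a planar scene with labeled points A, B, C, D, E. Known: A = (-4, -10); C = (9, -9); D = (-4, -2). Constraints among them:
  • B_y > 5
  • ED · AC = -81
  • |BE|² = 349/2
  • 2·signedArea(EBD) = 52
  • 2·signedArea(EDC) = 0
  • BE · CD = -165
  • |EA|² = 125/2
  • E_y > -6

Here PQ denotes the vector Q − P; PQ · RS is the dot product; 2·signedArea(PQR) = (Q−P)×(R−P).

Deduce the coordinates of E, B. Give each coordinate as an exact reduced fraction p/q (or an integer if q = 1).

1. E_x = 5/2  [2·signedArea(EDC) = 0 ∩ ED · AC = -81]
2. E_y = -11/2  [2·signedArea(EDC) = 0 ∩ ED · AC = -81]
   → E = (5/2, -11/2)
3. B_x = -4  [BE · CD = -165 ∩ 2·signedArea(EBD) = 52]
4. B_y = 6  [BE · CD = -165 ∩ 2·signedArea(EBD) = 52]
   → B = (-4, 6)

B = (-4, 6)
E = (5/2, -11/2)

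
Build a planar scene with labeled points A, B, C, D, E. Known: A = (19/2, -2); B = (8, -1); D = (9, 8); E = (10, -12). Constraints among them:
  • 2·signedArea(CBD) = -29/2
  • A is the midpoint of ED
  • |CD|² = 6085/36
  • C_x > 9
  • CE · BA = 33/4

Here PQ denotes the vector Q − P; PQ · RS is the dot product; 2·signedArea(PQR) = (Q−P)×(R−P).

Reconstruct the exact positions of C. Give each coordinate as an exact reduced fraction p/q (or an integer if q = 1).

1. C_x = 55/6  [2·signedArea(CBD) = -29/2 ∩ CE · BA = 33/4]
2. C_y = -5  [2·signedArea(CBD) = -29/2 ∩ CE · BA = 33/4]
   → C = (55/6, -5)

C = (55/6, -5)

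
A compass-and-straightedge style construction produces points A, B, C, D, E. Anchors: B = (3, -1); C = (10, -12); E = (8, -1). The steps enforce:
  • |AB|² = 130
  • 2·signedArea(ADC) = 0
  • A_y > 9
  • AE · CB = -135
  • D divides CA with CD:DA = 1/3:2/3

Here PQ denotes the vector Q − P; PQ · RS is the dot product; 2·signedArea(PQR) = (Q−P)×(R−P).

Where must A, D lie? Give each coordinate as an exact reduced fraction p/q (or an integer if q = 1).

A = (6, 10)
D = (26/3, -14/3)

1. A_x = 6  [line 7·x + -11·y + 68 = 0 ∩ |AB|² = 130]
2. A_y = 10  [line 7·x + -11·y + 68 = 0 ∩ |AB|² = 130]
   → A = (6, 10)
3. D_x = 26/3  [2·signedArea(ADC) = 0 ∩ D divides CA with CD:DA = 1/3:2/3]
4. D_y = -14/3  [2·signedArea(ADC) = 0 ∩ D divides CA with CD:DA = 1/3:2/3]
   → D = (26/3, -14/3)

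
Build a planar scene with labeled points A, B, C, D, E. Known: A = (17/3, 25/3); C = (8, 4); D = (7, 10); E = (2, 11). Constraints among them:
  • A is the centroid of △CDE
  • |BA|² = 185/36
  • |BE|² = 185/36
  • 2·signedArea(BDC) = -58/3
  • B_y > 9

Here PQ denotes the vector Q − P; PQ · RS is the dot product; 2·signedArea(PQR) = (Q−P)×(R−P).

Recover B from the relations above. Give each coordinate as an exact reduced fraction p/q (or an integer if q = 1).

1. B_x = 23/6  [line 6·x + 1·y + -98/3 = 0 ∩ |BA|² = 185/36]
2. B_y = 29/3  [line 6·x + 1·y + -98/3 = 0 ∩ |BA|² = 185/36]
   → B = (23/6, 29/3)

B = (23/6, 29/3)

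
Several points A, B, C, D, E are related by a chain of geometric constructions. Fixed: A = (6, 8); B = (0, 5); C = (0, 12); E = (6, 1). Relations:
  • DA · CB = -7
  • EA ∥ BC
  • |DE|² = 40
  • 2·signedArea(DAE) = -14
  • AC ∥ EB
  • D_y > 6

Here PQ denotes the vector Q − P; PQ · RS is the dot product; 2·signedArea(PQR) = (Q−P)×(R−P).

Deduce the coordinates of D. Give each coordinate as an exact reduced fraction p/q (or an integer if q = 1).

1. D_x = 4  [DA · CB = -7 ∩ 2·signedArea(DAE) = -14]
2. D_y = 7  [DA · CB = -7 ∩ 2·signedArea(DAE) = -14]
   → D = (4, 7)

D = (4, 7)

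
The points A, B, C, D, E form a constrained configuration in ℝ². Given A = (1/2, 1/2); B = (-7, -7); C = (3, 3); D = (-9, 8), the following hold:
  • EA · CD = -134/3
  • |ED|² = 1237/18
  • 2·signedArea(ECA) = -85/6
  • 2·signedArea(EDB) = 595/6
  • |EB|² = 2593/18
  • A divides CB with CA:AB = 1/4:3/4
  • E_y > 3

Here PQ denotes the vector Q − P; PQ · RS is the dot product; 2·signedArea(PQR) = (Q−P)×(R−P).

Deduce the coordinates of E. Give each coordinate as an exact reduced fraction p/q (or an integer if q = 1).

E = (-11/6, 23/6)

1. E_x = -11/6  [2·signedArea(ECA) = -85/6 ∩ 2·signedArea(EDB) = 595/6]
2. E_y = 23/6  [2·signedArea(ECA) = -85/6 ∩ 2·signedArea(EDB) = 595/6]
   → E = (-11/6, 23/6)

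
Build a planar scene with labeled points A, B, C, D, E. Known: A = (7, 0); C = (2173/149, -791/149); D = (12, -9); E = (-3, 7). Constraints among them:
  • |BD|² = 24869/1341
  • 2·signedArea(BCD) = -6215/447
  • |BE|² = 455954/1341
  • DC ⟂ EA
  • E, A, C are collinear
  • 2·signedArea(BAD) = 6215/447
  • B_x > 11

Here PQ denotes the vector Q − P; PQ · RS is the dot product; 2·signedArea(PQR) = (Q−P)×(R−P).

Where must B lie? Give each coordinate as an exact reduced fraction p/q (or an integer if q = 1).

B = (1668/149, -2132/447)

1. B_x = 1668/149  [2·signedArea(BCD) = -6215/447 ∩ 2·signedArea(BAD) = 6215/447]
2. B_y = -2132/447  [2·signedArea(BCD) = -6215/447 ∩ 2·signedArea(BAD) = 6215/447]
   → B = (1668/149, -2132/447)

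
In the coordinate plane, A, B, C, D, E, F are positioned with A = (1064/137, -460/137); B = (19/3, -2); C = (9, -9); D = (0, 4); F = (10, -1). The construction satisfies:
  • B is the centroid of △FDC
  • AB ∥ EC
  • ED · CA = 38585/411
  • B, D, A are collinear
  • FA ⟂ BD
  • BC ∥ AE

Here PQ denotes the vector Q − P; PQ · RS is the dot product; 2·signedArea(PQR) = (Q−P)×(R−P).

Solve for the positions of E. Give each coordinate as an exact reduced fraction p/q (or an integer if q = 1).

E = (4288/411, -1419/137)

1. E_x = 4288/411  [AB ∥ EC ∩ BC ∥ AE]
2. E_y = -1419/137  [AB ∥ EC ∩ BC ∥ AE]
   → E = (4288/411, -1419/137)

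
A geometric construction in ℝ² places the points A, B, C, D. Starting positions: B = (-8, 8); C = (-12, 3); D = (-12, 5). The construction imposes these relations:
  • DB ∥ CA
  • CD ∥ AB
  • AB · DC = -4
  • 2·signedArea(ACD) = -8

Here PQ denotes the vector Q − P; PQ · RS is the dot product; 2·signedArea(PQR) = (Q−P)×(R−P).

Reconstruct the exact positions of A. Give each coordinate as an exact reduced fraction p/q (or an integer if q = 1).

A = (-8, 6)

1. A_x = -8  [CD ∥ AB ∩ DB ∥ CA]
2. A_y = 6  [CD ∥ AB ∩ DB ∥ CA]
   → A = (-8, 6)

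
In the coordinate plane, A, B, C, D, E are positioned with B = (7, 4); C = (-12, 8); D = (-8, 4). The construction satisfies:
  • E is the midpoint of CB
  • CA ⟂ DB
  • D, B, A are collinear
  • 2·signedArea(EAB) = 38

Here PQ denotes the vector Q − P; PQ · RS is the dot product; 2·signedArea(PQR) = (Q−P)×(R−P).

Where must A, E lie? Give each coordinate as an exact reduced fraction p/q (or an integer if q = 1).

A = (-12, 4)
E = (-5/2, 6)

1. A_x = -12  [D, B, A are collinear ∩ CA ⟂ DB]
2. A_y = 4  [D, B, A are collinear ∩ CA ⟂ DB]
   → A = (-12, 4)
3. E_x = -5/2  [E is the midpoint of CB]
4. E_y = 6  [E is the midpoint of CB]
   → E = (-5/2, 6)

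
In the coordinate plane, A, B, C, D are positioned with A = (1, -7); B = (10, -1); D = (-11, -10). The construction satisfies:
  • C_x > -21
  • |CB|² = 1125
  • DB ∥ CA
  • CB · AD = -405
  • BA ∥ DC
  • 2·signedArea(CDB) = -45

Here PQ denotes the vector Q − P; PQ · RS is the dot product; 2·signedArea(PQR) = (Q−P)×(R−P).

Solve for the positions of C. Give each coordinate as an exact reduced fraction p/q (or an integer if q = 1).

C = (-20, -16)

1. C_x = -20  [DB ∥ CA ∩ BA ∥ DC]
2. C_y = -16  [DB ∥ CA ∩ BA ∥ DC]
   → C = (-20, -16)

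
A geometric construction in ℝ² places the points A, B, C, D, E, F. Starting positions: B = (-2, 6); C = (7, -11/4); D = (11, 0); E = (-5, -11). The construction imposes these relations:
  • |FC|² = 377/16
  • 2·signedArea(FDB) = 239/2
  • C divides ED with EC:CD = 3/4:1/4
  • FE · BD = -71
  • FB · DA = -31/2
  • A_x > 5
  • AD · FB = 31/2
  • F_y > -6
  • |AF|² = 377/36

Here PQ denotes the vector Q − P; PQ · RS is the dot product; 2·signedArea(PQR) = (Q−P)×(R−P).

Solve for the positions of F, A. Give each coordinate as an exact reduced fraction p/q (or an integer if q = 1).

A = (17/3, -11/3)
F = (3, -11/2)

1. F_x = 3  [FE · BD = -71 ∩ 2·signedArea(FDB) = 239/2]
2. F_y = -11/2  [FE · BD = -71 ∩ 2·signedArea(FDB) = 239/2]
   → F = (3, -11/2)
3. A_x = 17/3  [line -5·x + 23/2·y + 141/2 = 0 ∩ |AF|² = 377/36]
4. A_y = -11/3  [line -5·x + 23/2·y + 141/2 = 0 ∩ |AF|² = 377/36]
   → A = (17/3, -11/3)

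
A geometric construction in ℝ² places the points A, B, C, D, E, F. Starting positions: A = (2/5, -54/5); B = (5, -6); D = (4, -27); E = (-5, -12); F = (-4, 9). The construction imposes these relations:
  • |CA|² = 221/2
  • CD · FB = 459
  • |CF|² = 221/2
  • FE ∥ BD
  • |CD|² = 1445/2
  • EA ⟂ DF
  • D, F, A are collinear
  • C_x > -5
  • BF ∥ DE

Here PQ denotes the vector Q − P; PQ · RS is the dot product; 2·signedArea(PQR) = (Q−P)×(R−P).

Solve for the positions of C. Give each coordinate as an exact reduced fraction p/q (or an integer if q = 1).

C = (-9/2, -3/2)

1. C_x = -9/2  [line -9·x + 15·y + -18 = 0 ∩ |CA|² = 221/2]
2. C_y = -3/2  [line -9·x + 15·y + -18 = 0 ∩ |CA|² = 221/2]
   → C = (-9/2, -3/2)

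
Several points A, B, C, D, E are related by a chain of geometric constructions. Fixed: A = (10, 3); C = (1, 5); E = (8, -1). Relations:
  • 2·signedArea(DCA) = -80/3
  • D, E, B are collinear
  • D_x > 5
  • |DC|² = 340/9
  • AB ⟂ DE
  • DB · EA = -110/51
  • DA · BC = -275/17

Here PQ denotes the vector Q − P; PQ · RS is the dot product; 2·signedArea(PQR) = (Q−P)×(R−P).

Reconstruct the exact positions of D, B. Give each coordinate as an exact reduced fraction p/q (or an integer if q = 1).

B = (122/17, -5/17)
D = (17/3, 1)

1. D_x = 17/3  [line 2·x + 9·y + -61/3 = 0 ∩ |DC|² = 340/9]
2. D_y = 1  [line 2·x + 9·y + -61/3 = 0 ∩ |DC|² = 340/9]
   → D = (17/3, 1)
3. B_x = 122/17  [D, E, B are collinear ∩ AB ⟂ DE]
4. B_y = -5/17  [D, E, B are collinear ∩ AB ⟂ DE]
   → B = (122/17, -5/17)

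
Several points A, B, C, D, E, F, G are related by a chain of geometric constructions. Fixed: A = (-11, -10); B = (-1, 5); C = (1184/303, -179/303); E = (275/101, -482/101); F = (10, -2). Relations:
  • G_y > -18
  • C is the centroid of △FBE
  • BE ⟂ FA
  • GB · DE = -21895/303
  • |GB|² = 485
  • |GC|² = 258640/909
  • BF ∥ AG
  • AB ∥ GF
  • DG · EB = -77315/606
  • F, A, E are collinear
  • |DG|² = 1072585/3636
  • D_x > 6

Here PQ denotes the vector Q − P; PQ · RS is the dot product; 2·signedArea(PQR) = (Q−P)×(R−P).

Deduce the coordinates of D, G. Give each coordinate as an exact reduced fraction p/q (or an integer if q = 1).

1. G_x = 0  [AB ∥ GF ∩ BF ∥ AG]
2. G_y = -17  [AB ∥ GF ∩ BF ∥ AG]
   → G = (0, -17)
3. D_x = 2107/303  [DG · EB = -77315/606 ∩ GB · DE = -21895/303]
4. D_y = -785/606  [DG · EB = -77315/606 ∩ GB · DE = -21895/303]
   → D = (2107/303, -785/606)

D = (2107/303, -785/606)
G = (0, -17)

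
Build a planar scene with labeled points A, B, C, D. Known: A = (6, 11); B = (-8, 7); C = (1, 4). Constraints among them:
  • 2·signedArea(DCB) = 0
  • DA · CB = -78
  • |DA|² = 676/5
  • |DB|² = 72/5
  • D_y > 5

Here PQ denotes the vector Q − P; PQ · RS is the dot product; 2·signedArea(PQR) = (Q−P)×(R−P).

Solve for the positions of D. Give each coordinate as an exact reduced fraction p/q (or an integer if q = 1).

D = (-22/5, 29/5)

1. D_x = -22/5  [2·signedArea(DCB) = 0 ∩ DA · CB = -78]
2. D_y = 29/5  [2·signedArea(DCB) = 0 ∩ DA · CB = -78]
   → D = (-22/5, 29/5)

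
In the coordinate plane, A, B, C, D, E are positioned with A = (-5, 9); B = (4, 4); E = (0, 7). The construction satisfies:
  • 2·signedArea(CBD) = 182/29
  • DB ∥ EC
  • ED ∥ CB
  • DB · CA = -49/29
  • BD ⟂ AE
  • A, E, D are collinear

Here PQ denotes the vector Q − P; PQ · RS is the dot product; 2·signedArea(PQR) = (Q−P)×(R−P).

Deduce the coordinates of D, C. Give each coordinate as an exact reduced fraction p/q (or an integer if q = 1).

1. D_x = 130/29  [A, E, D are collinear ∩ BD ⟂ AE]
2. D_y = 151/29  [A, E, D are collinear ∩ BD ⟂ AE]
   → D = (130/29, 151/29)
3. C_x = -14/29  [ED ∥ CB ∩ DB ∥ EC]
4. C_y = 168/29  [ED ∥ CB ∩ DB ∥ EC]
   → C = (-14/29, 168/29)

C = (-14/29, 168/29)
D = (130/29, 151/29)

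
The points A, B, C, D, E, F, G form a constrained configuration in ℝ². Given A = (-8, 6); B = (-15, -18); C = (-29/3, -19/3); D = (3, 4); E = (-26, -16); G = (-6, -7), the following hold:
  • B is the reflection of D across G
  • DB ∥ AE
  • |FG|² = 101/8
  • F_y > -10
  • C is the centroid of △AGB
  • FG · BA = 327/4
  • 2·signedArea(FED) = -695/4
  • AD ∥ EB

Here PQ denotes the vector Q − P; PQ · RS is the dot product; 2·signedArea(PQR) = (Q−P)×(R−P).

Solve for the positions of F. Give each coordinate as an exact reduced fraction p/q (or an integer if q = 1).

F = (-33/4, -39/4)

1. F_x = -33/4  [FG · BA = 327/4 ∩ 2·signedArea(FED) = -695/4]
2. F_y = -39/4  [FG · BA = 327/4 ∩ 2·signedArea(FED) = -695/4]
   → F = (-33/4, -39/4)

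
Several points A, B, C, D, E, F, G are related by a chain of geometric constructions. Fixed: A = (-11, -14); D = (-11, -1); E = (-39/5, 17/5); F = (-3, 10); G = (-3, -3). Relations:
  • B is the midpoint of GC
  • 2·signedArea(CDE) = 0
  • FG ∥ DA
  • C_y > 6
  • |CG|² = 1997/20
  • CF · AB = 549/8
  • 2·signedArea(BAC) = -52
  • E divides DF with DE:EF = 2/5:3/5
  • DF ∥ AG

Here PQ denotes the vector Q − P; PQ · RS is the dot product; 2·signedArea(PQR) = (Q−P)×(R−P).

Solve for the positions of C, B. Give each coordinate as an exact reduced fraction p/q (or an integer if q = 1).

B = (-21/5, 37/20)
C = (-27/5, 67/10)

1. C_x = -27/5  [line -22/5·x + 16/5·y + -226/5 = 0 ∩ |CG|² = 1997/20]
2. C_y = 67/10  [line -22/5·x + 16/5·y + -226/5 = 0 ∩ |CG|² = 1997/20]
   → C = (-27/5, 67/10)
3. B_x = -21/5  [B is the midpoint of GC]
4. B_y = 37/20  [B is the midpoint of GC]
   → B = (-21/5, 37/20)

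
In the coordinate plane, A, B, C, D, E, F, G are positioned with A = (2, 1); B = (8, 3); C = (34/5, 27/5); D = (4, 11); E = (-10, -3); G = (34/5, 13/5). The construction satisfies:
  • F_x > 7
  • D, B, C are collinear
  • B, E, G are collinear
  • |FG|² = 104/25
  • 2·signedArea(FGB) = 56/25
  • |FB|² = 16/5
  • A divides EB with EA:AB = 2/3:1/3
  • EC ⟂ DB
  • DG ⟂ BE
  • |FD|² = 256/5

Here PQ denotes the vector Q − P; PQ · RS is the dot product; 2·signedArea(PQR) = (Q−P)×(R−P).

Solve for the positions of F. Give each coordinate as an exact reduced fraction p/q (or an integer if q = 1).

1. F_x = 36/5  [line -2/5·x + 6/5·y + -66/25 = 0 ∩ |FG|² = 104/25]
2. F_y = 23/5  [line -2/5·x + 6/5·y + -66/25 = 0 ∩ |FG|² = 104/25]
   → F = (36/5, 23/5)

F = (36/5, 23/5)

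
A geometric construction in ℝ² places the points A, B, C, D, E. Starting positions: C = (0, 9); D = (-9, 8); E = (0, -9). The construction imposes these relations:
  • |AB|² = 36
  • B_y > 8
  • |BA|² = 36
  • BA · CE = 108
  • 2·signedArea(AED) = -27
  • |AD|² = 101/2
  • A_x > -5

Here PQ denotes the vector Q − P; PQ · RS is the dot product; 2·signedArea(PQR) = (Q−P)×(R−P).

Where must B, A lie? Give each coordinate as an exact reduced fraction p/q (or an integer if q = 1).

1. A_x = -9/2  [line -17·x + -9·y + -54 = 0 ∩ |AD|² = 101/2]
2. A_y = 5/2  [line -17·x + -9·y + -54 = 0 ∩ |AD|² = 101/2]
   → A = (-9/2, 5/2)
3. B_y = 17/2  [BA · CE = 108]
4. B_x = -9/2  [|BA|² = 36]
   → B = (-9/2, 17/2)

A = (-9/2, 5/2)
B = (-9/2, 17/2)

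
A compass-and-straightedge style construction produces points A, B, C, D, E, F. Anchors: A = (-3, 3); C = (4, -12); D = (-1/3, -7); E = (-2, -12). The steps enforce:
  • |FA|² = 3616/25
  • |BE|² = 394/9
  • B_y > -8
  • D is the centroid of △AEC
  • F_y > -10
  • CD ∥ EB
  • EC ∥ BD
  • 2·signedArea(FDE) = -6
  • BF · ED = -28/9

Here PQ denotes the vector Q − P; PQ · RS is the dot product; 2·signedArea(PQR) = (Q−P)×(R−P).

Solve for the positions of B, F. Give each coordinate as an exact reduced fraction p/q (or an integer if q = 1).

1. B_x = -19/3  [EC ∥ BD ∩ CD ∥ EB]
2. B_y = -7  [EC ∥ BD ∩ CD ∥ EB]
   → B = (-19/3, -7)
3. F_x = -11/5  [2·signedArea(FDE) = -6 ∩ BF · ED = -28/9]
4. F_y = -9  [2·signedArea(FDE) = -6 ∩ BF · ED = -28/9]
   → F = (-11/5, -9)

B = (-19/3, -7)
F = (-11/5, -9)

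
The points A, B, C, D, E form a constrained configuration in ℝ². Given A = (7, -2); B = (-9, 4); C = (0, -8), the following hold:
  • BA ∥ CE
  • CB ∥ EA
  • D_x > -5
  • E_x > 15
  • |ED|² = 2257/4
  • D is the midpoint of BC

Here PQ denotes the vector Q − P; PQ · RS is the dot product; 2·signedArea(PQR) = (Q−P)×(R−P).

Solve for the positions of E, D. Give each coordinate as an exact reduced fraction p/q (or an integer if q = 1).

D = (-9/2, -2)
E = (16, -14)

1. E_x = 16  [CB ∥ EA ∩ BA ∥ CE]
2. E_y = -14  [CB ∥ EA ∩ BA ∥ CE]
   → E = (16, -14)
3. D_x = -9/2  [D is the midpoint of BC]
4. D_y = -2  [D is the midpoint of BC]
   → D = (-9/2, -2)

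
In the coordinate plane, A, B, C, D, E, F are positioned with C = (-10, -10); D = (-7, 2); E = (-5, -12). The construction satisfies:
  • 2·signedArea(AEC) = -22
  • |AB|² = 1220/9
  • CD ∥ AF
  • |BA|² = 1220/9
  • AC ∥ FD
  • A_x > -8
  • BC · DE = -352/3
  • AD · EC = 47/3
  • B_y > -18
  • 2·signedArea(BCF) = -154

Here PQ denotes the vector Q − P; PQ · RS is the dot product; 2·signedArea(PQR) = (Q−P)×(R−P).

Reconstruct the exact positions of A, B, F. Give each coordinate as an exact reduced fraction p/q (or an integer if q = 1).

A = (-22/3, -20/3)
B = (-8/3, -52/3)
F = (-13/3, 16/3)

1. A_x = -22/3  [2·signedArea(AEC) = -22 ∩ AD · EC = 47/3]
2. A_y = -20/3  [2·signedArea(AEC) = -22 ∩ AD · EC = 47/3]
   → A = (-22/3, -20/3)
3. B_x = -8/3  [line -2·x + 14·y + 712/3 = 0 ∩ |AB|² = 1220/9]
4. B_y = -52/3  [line -2·x + 14·y + 712/3 = 0 ∩ |AB|² = 1220/9]
   → B = (-8/3, -52/3)
5. F_x = -13/3  [AC ∥ FD ∩ CD ∥ AF]
6. F_y = 16/3  [AC ∥ FD ∩ CD ∥ AF]
   → F = (-13/3, 16/3)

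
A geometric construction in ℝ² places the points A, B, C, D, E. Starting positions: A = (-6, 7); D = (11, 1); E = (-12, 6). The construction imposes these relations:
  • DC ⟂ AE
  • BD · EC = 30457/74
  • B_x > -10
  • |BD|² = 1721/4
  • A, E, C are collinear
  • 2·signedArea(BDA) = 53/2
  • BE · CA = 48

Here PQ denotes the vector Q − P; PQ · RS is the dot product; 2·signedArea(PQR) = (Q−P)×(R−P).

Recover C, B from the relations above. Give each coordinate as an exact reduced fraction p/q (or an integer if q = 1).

1. C_x = 354/37  [A, E, C are collinear ∩ DC ⟂ AE]
2. C_y = 355/37  [A, E, C are collinear ∩ DC ⟂ AE]
   → C = (354/37, 355/37)
3. B_x = -9  [BD · EC = 30457/74 ∩ 2·signedArea(BDA) = 53/2]
4. B_y = 13/2  [BD · EC = 30457/74 ∩ 2·signedArea(BDA) = 53/2]
   → B = (-9, 13/2)

B = (-9, 13/2)
C = (354/37, 355/37)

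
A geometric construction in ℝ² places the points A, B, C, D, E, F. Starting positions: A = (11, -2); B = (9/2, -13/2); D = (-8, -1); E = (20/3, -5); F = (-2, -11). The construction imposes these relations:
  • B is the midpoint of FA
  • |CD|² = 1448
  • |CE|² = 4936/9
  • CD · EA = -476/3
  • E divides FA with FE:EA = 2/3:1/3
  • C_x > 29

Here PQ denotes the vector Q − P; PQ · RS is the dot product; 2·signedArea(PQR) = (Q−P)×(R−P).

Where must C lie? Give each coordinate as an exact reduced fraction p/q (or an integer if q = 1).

C = (30, -3)

1. C_x = 30  [line -13/3·x + -3·y + 121 = 0 ∩ |CE|² = 4936/9]
2. C_y = -3  [line -13/3·x + -3·y + 121 = 0 ∩ |CE|² = 4936/9]
   → C = (30, -3)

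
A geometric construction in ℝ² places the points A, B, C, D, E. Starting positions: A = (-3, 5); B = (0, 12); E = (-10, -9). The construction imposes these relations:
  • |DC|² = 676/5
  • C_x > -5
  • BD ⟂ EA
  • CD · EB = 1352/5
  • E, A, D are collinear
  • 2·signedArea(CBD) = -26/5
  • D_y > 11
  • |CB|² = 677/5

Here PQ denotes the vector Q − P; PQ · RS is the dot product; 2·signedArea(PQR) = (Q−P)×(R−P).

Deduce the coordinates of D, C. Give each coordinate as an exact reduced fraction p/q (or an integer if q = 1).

C = (-24/5, 7/5)
D = (2/5, 59/5)

1. D_x = 2/5  [E, A, D are collinear ∩ BD ⟂ EA]
2. D_y = 59/5  [E, A, D are collinear ∩ BD ⟂ EA]
   → D = (2/5, 59/5)
3. C_x = -24/5  [2·signedArea(CBD) = -26/5 ∩ CD · EB = 1352/5]
4. C_y = 7/5  [2·signedArea(CBD) = -26/5 ∩ CD · EB = 1352/5]
   → C = (-24/5, 7/5)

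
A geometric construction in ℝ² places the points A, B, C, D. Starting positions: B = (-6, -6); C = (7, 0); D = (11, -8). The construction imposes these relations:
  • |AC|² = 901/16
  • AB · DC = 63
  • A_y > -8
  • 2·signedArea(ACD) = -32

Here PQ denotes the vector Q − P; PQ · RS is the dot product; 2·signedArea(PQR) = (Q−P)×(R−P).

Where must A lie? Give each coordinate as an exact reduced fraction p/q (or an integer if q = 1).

1. A_x = 27/4  [2·signedArea(ACD) = -32 ∩ AB · DC = 63]
2. A_y = -15/2  [2·signedArea(ACD) = -32 ∩ AB · DC = 63]
   → A = (27/4, -15/2)

A = (27/4, -15/2)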